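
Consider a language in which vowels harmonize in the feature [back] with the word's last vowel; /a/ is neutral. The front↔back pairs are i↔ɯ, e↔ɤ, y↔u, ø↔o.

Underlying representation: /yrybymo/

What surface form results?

[urubumo]

/y/ harmonizes with /o/ ([+back]) → [u]
/y/ harmonizes with /o/ ([+back]) → [u]
/y/ harmonizes with /o/ ([+back]) → [u]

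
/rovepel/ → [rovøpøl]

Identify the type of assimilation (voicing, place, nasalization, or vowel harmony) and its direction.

/e/→[ø] /e/→[ø].
Vowels agree with the first vowel, so the harmony is progressive.

vowel harmony, progressive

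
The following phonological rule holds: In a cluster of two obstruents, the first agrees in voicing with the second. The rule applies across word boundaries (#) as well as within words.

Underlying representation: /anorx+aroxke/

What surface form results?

[anorx+aroxke]

no segment meets the rule's conditions; no change.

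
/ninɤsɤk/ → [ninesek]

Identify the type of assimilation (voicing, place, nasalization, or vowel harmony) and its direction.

/ɤ/→[e] /ɤ/→[e].
Vowels agree with the first vowel, so the harmony is progressive.

vowel harmony, progressive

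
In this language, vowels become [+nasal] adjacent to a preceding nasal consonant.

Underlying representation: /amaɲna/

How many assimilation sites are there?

2

/a/ after nasal /m/ → [ã]
/a/ after nasal /n/ → [ã]
2 segments change.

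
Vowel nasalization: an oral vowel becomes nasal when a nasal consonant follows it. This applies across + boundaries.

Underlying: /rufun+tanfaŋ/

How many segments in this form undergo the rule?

3

/u/ before nasal /n/ → [ũ]
/a/ before nasal /n/ → [ã]
/a/ before nasal /ŋ/ → [ã]
3 segments change.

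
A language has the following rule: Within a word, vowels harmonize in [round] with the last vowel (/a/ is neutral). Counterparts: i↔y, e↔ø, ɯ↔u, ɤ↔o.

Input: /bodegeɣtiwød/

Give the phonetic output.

/e/ harmonizes with /ø/ ([+round]) → [ø]
/e/ harmonizes with /ø/ ([+round]) → [ø]
/i/ harmonizes with /ø/ ([+round]) → [y]

[bodøgøɣtywød]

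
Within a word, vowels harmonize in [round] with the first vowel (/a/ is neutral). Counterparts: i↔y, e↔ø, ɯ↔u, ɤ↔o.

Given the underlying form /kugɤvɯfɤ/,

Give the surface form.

/ɤ/ harmonizes with /u/ ([+round]) → [o]
/ɯ/ harmonizes with /u/ ([+round]) → [u]
/ɤ/ harmonizes with /u/ ([+round]) → [o]

[kugovufo]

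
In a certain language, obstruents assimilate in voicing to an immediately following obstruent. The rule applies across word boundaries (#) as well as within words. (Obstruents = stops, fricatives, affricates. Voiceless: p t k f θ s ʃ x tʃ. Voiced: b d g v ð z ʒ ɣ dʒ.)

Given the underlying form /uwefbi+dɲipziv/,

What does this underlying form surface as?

/f/ before /b/ (voiced) → [v]
/p/ before /z/ (voiced) → [b]

[uwevbi+dɲibziv]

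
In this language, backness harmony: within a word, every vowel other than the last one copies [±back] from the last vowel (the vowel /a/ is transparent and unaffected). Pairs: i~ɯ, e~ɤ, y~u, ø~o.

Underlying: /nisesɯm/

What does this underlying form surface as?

[nɯsɤsɯm]

/i/ harmonizes with /ɯ/ ([+back]) → [ɯ]
/e/ harmonizes with /ɯ/ ([+back]) → [ɤ]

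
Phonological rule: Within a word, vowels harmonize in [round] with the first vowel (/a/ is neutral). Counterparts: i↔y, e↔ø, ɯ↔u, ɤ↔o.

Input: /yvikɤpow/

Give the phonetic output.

[yvykopow]

/i/ harmonizes with /y/ ([+round]) → [y]
/ɤ/ harmonizes with /y/ ([+round]) → [o]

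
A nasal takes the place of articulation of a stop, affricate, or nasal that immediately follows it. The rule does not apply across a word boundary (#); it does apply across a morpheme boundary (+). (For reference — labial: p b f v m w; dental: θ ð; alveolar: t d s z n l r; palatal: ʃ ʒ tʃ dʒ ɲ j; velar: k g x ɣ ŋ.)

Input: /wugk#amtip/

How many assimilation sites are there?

1

/m/ before /t/ (alveolar) → [n]
1 segment changes.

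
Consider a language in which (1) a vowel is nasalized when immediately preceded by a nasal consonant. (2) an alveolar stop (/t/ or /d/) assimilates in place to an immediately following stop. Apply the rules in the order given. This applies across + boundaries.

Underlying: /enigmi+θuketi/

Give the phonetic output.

[enĩgmĩ+θuketi]

Rule 1: /i/ after nasal /n/ → [ĩ]
Rule 1: /i/ after nasal /m/ → [ĩ]
After rule 1: enĩgmĩ+θuketi
Rule 2: no segment meets the rule's conditions; no change.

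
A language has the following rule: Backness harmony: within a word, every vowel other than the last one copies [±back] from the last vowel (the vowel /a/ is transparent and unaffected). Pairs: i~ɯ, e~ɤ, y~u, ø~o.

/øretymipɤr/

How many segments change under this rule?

/ø/ harmonizes with /ɤ/ ([+back]) → [o]
/e/ harmonizes with /ɤ/ ([+back]) → [ɤ]
/y/ harmonizes with /ɤ/ ([+back]) → [u]
/i/ harmonizes with /ɤ/ ([+back]) → [ɯ]
4 segments change.

4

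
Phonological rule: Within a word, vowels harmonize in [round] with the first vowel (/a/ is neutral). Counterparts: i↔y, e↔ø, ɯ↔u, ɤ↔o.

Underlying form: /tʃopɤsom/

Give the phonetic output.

[tʃoposom]

/ɤ/ harmonizes with /o/ ([+round]) → [o]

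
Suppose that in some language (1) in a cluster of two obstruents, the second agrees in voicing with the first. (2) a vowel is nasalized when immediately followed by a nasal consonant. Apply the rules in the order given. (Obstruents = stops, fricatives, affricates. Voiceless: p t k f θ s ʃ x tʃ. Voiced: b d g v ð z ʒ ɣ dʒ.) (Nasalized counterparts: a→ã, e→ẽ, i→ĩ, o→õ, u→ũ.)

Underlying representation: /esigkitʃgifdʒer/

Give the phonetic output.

Rule 1: /k/ after /g/ (voiced) → [g]
Rule 1: /g/ after /tʃ/ (voiceless) → [k]
Rule 1: /dʒ/ after /f/ (voiceless) → [tʃ]
After rule 1: esiggitʃkiftʃer
Rule 2: no segment meets the rule's conditions; no change.

[esiggitʃkiftʃer]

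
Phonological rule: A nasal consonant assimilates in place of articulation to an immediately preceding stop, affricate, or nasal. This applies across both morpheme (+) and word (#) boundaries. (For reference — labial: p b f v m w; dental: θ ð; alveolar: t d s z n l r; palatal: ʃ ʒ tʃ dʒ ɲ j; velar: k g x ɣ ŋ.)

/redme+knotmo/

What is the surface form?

/m/ after /d/ (alveolar) → [n]
/n/ after /k/ (velar) → [ŋ]
/m/ after /t/ (alveolar) → [n]

[redne+kŋotno]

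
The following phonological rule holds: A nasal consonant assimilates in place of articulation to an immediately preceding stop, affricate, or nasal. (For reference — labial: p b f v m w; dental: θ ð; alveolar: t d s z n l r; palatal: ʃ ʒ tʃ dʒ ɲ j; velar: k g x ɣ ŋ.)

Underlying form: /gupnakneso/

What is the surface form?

[gupmakŋeso]

/n/ after /p/ (labial) → [m]
/n/ after /k/ (velar) → [ŋ]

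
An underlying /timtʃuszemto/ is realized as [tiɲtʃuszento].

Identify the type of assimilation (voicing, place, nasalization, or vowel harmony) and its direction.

/m/→[ɲ] /m/→[n].
Each target copies a feature from the following segment, so the direction is regressive.

place assimilation, regressive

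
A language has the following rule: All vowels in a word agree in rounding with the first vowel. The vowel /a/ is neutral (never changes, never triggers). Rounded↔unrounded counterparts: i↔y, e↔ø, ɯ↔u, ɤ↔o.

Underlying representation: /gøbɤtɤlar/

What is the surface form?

[gøbotolar]

/ɤ/ harmonizes with /ø/ ([+round]) → [o]
/ɤ/ harmonizes with /ø/ ([+round]) → [o]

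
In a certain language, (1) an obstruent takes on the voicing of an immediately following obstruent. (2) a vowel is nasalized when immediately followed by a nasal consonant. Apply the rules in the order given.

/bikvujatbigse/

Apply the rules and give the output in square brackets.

[bigvujadbikse]

Rule 1: /k/ before /v/ (voiced) → [g]
Rule 1: /t/ before /b/ (voiced) → [d]
Rule 1: /g/ before /s/ (voiceless) → [k]
After rule 1: bigvujadbikse
Rule 2: no segment meets the rule's conditions; no change.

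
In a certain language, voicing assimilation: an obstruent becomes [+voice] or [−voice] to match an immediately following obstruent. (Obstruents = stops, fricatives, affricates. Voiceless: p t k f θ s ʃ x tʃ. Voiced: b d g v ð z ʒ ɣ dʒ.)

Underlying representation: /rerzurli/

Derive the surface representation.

no segment meets the rule's conditions; no change.

[rerzurli]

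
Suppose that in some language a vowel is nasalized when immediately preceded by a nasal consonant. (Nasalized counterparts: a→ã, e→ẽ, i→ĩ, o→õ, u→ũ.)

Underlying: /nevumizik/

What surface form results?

[nẽvumĩzik]

/e/ after nasal /n/ → [ẽ]
/i/ after nasal /m/ → [ĩ]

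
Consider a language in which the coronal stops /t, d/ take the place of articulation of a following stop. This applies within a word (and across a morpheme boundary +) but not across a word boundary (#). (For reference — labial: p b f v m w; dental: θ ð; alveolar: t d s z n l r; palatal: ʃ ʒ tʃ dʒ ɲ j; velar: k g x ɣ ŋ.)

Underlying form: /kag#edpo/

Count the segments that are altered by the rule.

/d/ before /p/ (labial) → [b]
1 segment changes.

1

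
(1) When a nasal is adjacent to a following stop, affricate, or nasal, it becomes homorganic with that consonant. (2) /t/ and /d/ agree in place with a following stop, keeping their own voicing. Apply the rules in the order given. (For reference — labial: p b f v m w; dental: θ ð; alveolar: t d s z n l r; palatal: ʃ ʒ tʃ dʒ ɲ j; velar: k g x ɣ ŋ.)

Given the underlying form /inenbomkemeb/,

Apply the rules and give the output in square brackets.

[inemboŋkemeb]

Rule 1: /n/ before /b/ (labial) → [m]
Rule 1: /m/ before /k/ (velar) → [ŋ]
After rule 1: inemboŋkemeb
Rule 2: no segment meets the rule's conditions; no change.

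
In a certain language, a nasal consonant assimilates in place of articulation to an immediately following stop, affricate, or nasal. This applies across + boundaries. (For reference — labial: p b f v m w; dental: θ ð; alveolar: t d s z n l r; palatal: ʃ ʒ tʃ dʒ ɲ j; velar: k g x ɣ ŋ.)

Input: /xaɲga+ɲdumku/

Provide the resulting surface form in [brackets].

[xaŋga+nduŋku]

/ɲ/ before /g/ (velar) → [ŋ]
/ɲ/ before /d/ (alveolar) → [n]
/m/ before /k/ (velar) → [ŋ]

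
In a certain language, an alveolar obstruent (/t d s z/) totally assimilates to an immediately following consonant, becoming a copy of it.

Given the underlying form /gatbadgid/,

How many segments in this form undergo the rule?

2

/t/ before /b/ → [b] (total assimilation)
/d/ before /g/ → [g] (total assimilation)
2 segments change.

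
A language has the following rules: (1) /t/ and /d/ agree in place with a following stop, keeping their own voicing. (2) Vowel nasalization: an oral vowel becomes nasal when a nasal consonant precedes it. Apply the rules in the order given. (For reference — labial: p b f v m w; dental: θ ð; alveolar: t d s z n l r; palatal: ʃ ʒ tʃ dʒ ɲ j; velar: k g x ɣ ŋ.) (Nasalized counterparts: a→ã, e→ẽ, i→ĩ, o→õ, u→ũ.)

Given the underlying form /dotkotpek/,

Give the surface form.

[dokkoppek]

Rule 1: /t/ before /k/ (velar) → [k]
Rule 1: /t/ before /p/ (labial) → [p]
After rule 1: dokkoppek
Rule 2: no segment meets the rule's conditions; no change.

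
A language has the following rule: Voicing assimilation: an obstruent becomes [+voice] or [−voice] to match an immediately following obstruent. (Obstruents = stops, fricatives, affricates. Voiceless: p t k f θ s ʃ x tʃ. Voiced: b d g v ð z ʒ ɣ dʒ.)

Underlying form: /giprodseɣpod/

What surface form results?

/d/ before /s/ (voiceless) → [t]
/ɣ/ before /p/ (voiceless) → [x]

[giprotsexpod]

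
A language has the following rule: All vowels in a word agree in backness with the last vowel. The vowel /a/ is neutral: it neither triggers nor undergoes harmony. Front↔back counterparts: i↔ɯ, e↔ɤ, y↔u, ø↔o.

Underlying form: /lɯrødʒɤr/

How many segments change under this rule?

/ø/ harmonizes with /ɤ/ ([+back]) → [o]
1 segment changes.

1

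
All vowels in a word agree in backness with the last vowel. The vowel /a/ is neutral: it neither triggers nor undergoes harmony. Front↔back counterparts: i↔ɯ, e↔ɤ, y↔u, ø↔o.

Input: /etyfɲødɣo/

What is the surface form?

[ɤtufɲodɣo]

/e/ harmonizes with /o/ ([+back]) → [ɤ]
/y/ harmonizes with /o/ ([+back]) → [u]
/ø/ harmonizes with /o/ ([+back]) → [o]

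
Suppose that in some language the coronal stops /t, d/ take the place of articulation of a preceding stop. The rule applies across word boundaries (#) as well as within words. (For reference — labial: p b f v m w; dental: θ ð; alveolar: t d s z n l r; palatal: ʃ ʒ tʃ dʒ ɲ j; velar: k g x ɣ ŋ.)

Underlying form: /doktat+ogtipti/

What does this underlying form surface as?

[dokkat+ogkippi]

/t/ after /k/ (velar) → [k]
/t/ after /g/ (velar) → [k]
/t/ after /p/ (labial) → [p]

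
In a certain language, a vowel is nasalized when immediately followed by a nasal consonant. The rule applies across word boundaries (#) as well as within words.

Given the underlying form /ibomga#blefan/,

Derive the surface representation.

[ibõmga#blefãn]

/o/ before nasal /m/ → [õ]
/a/ before nasal /n/ → [ã]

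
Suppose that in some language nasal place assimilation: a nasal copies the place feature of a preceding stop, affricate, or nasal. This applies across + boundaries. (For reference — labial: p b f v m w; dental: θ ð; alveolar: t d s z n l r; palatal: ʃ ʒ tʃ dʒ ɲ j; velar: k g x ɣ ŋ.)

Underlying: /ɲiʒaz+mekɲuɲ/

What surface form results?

[ɲiʒaz+mekŋuɲ]

/ɲ/ after /k/ (velar) → [ŋ]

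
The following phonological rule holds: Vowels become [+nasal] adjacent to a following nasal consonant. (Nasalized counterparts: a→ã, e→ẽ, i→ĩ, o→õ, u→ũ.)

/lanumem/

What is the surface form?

/a/ before nasal /n/ → [ã]
/u/ before nasal /m/ → [ũ]
/e/ before nasal /m/ → [ẽ]

[lãnũmẽm]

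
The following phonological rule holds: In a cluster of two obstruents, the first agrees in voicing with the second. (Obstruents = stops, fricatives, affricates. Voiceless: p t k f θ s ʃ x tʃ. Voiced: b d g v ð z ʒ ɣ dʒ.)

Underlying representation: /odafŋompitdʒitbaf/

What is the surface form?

/t/ before /dʒ/ (voiced) → [d]
/t/ before /b/ (voiced) → [d]

[odafŋompiddʒidbaf]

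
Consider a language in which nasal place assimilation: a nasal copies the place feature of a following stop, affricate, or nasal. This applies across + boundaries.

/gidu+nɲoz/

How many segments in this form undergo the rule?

/n/ before /ɲ/ (palatal) → [ɲ]
1 segment changes.

1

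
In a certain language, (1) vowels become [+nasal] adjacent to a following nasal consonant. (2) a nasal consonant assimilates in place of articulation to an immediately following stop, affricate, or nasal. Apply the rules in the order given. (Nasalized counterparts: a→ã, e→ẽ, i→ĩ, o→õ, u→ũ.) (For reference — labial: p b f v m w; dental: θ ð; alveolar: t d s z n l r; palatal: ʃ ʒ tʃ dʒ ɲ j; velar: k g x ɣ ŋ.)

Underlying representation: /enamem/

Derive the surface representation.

[ẽnãmẽm]

Rule 1: /e/ before nasal /n/ → [ẽ]
Rule 1: /a/ before nasal /m/ → [ã]
Rule 1: /e/ before nasal /m/ → [ẽ]
After rule 1: ẽnãmẽm
Rule 2: no segment meets the rule's conditions; no change.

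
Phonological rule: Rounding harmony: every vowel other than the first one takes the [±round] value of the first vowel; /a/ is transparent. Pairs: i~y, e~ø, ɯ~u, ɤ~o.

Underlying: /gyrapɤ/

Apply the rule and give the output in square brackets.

/ɤ/ harmonizes with /y/ ([+round]) → [o]

[gyrapo]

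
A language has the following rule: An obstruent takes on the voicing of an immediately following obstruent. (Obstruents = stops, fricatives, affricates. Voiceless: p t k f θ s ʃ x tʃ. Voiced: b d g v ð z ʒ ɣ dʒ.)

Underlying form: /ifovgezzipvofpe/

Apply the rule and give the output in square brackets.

/p/ before /v/ (voiced) → [b]

[ifovgezzibvofpe]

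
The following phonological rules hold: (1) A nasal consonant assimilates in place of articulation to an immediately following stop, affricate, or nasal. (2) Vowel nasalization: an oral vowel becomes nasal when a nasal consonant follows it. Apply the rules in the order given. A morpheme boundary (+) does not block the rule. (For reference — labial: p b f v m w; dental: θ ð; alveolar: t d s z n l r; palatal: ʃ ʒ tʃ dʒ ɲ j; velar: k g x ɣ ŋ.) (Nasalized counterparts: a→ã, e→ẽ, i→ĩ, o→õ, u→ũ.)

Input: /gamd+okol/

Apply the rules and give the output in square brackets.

[gãnd+okol]

Rule 1: /m/ before /d/ (alveolar) → [n]
After rule 1: gand+okol
Rule 2: /a/ before nasal /n/ → [ã]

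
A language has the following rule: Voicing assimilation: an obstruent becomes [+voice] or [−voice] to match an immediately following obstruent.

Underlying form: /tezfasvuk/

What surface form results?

[tesfazvuk]

/z/ before /f/ (voiceless) → [s]
/s/ before /v/ (voiced) → [z]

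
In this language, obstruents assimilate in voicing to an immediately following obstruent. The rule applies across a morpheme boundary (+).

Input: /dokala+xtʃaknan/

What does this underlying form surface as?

no segment meets the rule's conditions; no change.

[dokala+xtʃaknan]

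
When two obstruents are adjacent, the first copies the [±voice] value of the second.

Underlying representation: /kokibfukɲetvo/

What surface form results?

/b/ before /f/ (voiceless) → [p]
/t/ before /v/ (voiced) → [d]

[kokipfukɲedvo]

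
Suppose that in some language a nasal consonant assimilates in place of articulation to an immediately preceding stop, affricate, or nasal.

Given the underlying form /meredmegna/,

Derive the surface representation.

/m/ after /d/ (alveolar) → [n]
/n/ after /g/ (velar) → [ŋ]

[merednegŋa]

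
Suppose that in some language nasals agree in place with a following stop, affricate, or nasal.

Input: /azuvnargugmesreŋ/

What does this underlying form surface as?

no segment meets the rule's conditions; no change.

[azuvnargugmesreŋ]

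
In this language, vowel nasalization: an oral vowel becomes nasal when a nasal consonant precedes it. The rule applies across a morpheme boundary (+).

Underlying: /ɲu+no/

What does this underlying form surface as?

/u/ after nasal /ɲ/ → [ũ]
/o/ after nasal /n/ → [õ]

[ɲũ+nõ]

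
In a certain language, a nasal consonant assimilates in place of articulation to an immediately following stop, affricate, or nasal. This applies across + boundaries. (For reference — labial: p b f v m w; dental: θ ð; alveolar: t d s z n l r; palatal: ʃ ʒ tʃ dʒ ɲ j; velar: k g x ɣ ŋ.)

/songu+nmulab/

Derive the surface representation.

/n/ before /g/ (velar) → [ŋ]
/n/ before /m/ (labial) → [m]

[soŋgu+mmulab]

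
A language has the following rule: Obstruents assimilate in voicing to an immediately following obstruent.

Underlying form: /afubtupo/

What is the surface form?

[afuptupo]

/b/ before /t/ (voiceless) → [p]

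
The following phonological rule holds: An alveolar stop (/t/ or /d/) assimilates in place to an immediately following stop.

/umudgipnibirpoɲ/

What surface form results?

[umuggipnibirpoɲ]

/d/ before /g/ (velar) → [g]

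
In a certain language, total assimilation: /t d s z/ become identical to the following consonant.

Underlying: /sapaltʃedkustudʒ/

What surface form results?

/d/ before /k/ → [k] (total assimilation)
/s/ before /t/ → [t] (total assimilation)

[sapaltʃekkuttudʒ]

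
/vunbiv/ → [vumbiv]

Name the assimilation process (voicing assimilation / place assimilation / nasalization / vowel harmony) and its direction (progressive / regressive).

place assimilation, regressive

/n/→[m].
Each target copies a feature from the following segment, so the direction is regressive.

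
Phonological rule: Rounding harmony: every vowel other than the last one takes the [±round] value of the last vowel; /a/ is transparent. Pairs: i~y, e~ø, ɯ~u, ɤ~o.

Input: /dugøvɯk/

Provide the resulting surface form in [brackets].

/u/ harmonizes with /ɯ/ ([-round]) → [ɯ]
/ø/ harmonizes with /ɯ/ ([-round]) → [e]

[dɯgevɯk]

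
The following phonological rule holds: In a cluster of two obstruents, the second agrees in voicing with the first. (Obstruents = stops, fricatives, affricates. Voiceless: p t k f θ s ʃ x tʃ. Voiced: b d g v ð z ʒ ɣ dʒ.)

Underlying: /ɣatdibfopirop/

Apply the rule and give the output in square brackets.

[ɣattibvopirop]

/d/ after /t/ (voiceless) → [t]
/f/ after /b/ (voiced) → [v]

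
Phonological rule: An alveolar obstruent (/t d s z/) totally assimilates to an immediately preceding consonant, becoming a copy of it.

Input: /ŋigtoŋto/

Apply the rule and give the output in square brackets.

[ŋiggoŋŋo]

/t/ after /g/ → [g] (total assimilation)
/t/ after /ŋ/ → [ŋ] (total assimilation)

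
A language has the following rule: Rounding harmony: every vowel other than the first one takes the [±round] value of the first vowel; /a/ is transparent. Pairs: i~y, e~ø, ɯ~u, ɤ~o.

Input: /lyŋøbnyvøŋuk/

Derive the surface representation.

no segment meets the rule's conditions; no change.

[lyŋøbnyvøŋuk]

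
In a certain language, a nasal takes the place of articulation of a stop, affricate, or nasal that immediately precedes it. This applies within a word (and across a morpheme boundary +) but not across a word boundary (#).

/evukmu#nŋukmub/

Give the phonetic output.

/m/ after /k/ (velar) → [ŋ]
/ŋ/ after /n/ (alveolar) → [n]
/m/ after /k/ (velar) → [ŋ]

[evukŋu#nnukŋub]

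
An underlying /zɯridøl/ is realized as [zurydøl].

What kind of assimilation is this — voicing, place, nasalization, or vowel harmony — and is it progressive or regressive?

vowel harmony, regressive

/ɯ/→[u] /i/→[y].
Vowels agree with the last vowel, so the harmony is regressive.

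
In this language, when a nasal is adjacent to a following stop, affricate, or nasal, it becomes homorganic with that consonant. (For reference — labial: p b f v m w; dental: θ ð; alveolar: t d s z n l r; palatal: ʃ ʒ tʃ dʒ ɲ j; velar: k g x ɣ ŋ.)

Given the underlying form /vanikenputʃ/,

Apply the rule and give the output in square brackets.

/n/ before /p/ (labial) → [m]

[vanikemputʃ]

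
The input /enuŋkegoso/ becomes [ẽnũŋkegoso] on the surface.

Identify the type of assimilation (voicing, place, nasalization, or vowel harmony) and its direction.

/e/→[ẽ] /u/→[ũ].
Each target copies a feature from the following segment, so the direction is regressive.

nasalization, regressive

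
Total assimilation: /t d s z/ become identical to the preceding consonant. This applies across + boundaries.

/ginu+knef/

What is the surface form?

no segment meets the rule's conditions; no change.

[ginu+knef]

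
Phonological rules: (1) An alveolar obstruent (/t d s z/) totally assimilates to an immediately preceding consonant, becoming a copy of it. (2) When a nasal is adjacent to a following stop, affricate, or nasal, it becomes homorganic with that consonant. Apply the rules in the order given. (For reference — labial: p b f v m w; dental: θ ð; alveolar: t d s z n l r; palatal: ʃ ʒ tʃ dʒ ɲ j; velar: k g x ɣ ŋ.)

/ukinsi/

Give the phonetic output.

Rule 1: /s/ after /n/ → [n] (total assimilation)
After rule 1: ukinni
Rule 2: no segment meets the rule's conditions; no change.

[ukinni]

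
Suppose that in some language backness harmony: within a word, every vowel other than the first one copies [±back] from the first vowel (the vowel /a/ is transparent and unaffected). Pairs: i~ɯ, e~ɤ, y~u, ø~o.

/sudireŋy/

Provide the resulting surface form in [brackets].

[sudɯrɤŋu]

/i/ harmonizes with /u/ ([+back]) → [ɯ]
/e/ harmonizes with /u/ ([+back]) → [ɤ]
/y/ harmonizes with /u/ ([+back]) → [u]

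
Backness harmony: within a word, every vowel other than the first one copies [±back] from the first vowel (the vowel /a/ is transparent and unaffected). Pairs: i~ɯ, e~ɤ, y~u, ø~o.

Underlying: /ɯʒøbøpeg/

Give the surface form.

/ø/ harmonizes with /ɯ/ ([+back]) → [o]
/ø/ harmonizes with /ɯ/ ([+back]) → [o]
/e/ harmonizes with /ɯ/ ([+back]) → [ɤ]

[ɯʒobopɤg]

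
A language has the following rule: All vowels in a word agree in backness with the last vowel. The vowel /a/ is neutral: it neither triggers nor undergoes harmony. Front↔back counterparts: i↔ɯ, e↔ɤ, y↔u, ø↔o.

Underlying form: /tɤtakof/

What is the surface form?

no segment meets the rule's conditions; no change.

[tɤtakof]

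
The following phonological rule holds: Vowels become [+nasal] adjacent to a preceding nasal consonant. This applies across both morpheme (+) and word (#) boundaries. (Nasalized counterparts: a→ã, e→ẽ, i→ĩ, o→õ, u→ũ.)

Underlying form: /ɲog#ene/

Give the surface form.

[ɲõg#enẽ]

/o/ after nasal /ɲ/ → [õ]
/e/ after nasal /n/ → [ẽ]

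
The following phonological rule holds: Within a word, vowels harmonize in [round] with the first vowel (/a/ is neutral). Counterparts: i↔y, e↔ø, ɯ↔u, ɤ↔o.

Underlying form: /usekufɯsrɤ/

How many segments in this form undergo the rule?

3

/e/ harmonizes with /u/ ([+round]) → [ø]
/ɯ/ harmonizes with /u/ ([+round]) → [u]
/ɤ/ harmonizes with /u/ ([+round]) → [o]
3 segments change.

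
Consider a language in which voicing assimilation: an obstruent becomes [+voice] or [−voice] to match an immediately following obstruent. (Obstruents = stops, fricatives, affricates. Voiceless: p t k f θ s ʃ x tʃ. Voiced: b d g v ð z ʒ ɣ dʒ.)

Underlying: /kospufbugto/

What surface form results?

[kospuvbukto]

/f/ before /b/ (voiced) → [v]
/g/ before /t/ (voiceless) → [k]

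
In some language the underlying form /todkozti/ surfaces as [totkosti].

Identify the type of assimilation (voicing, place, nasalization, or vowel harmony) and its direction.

voicing assimilation, regressive

/d/→[t] /z/→[s].
Each target copies a feature from the following segment, so the direction is regressive.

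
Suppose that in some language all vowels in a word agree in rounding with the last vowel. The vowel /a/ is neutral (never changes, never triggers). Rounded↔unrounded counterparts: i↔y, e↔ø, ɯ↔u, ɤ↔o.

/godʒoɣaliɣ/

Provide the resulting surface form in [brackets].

/o/ harmonizes with /i/ ([-round]) → [ɤ]
/o/ harmonizes with /i/ ([-round]) → [ɤ]

[gɤdʒɤɣaliɣ]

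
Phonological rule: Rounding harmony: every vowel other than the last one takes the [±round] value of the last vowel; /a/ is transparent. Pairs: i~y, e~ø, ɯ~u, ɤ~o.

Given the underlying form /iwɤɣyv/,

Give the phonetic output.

/i/ harmonizes with /y/ ([+round]) → [y]
/ɤ/ harmonizes with /y/ ([+round]) → [o]

[ywoɣyv]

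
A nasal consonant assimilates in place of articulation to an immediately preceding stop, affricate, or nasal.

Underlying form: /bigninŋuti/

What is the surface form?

[bigŋinnuti]

/n/ after /g/ (velar) → [ŋ]
/ŋ/ after /n/ (alveolar) → [n]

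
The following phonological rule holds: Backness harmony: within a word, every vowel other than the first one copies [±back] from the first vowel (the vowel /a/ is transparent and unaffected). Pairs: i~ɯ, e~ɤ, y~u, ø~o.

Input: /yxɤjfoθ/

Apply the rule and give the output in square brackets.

/ɤ/ harmonizes with /y/ ([-back]) → [e]
/o/ harmonizes with /y/ ([-back]) → [ø]

[yxejføθ]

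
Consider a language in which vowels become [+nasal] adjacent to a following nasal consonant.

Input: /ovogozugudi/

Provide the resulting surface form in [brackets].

no segment meets the rule's conditions; no change.

[ovogozugudi]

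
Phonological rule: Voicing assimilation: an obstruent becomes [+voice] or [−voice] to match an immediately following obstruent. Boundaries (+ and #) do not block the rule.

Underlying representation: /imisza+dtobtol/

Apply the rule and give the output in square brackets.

/s/ before /z/ (voiced) → [z]
/d/ before /t/ (voiceless) → [t]
/b/ before /t/ (voiceless) → [p]

[imizza+ttoptol]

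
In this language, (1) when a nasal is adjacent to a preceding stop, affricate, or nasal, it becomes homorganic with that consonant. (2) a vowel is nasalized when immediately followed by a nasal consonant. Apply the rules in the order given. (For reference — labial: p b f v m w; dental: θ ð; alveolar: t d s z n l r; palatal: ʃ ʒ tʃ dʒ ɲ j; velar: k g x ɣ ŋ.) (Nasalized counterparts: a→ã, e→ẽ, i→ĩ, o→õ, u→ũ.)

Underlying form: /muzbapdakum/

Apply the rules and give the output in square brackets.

[muzbapdakũm]

Rule 1: no segment meets the rule's conditions; no change.
After rule 1: muzbapdakum
Rule 2: /u/ before nasal /m/ → [ũ]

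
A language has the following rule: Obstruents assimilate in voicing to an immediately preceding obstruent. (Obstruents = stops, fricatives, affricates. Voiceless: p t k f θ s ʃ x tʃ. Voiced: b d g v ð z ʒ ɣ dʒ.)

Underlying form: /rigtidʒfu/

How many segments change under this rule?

/t/ after /g/ (voiced) → [d]
/f/ after /dʒ/ (voiced) → [v]
2 segments change.

2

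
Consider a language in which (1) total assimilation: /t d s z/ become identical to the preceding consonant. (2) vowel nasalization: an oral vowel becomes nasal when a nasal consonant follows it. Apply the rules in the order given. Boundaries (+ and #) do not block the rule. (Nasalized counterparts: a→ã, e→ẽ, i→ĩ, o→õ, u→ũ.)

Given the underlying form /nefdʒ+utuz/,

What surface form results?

[nefdʒ+utuz]

Rule 1: no segment meets the rule's conditions; no change.
After rule 1: nefdʒ+utuz
Rule 2: no segment meets the rule's conditions; no change.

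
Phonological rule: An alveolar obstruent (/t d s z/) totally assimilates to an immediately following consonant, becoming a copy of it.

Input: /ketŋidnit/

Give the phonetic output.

[keŋŋinnit]

/t/ before /ŋ/ → [ŋ] (total assimilation)
/d/ before /n/ → [n] (total assimilation)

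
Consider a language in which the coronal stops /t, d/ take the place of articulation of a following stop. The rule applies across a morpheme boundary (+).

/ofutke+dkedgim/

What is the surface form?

[ofukke+gkeggim]

/t/ before /k/ (velar) → [k]
/d/ before /k/ (velar) → [g]
/d/ before /g/ (velar) → [g]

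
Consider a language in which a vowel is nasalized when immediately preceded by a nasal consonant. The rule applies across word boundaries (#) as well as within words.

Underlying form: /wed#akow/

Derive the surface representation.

[wed#akow]

no segment meets the rule's conditions; no change.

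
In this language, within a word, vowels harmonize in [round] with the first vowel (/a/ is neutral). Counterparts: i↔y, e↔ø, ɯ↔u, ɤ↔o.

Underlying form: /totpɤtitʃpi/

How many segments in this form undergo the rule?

3

/ɤ/ harmonizes with /o/ ([+round]) → [o]
/i/ harmonizes with /o/ ([+round]) → [y]
/i/ harmonizes with /o/ ([+round]) → [y]
3 segments change.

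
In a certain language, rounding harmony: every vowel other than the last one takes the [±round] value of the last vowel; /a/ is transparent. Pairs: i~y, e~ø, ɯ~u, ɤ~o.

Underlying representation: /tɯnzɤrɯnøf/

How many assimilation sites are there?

3

/ɯ/ harmonizes with /ø/ ([+round]) → [u]
/ɤ/ harmonizes with /ø/ ([+round]) → [o]
/ɯ/ harmonizes with /ø/ ([+round]) → [u]
3 segments change.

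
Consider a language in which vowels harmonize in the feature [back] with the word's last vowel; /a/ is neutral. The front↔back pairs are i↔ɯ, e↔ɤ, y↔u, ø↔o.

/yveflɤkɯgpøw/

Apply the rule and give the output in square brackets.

/ɤ/ harmonizes with /ø/ ([-back]) → [e]
/ɯ/ harmonizes with /ø/ ([-back]) → [i]

[yveflekigpøw]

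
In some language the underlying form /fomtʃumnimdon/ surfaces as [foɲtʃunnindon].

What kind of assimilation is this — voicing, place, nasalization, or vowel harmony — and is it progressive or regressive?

place assimilation, regressive

/m/→[ɲ] /m/→[n] /m/→[n].
Each target copies a feature from the following segment, so the direction is regressive.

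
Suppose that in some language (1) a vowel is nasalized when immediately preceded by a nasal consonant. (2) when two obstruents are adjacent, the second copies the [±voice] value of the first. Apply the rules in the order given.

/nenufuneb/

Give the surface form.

Rule 1: /e/ after nasal /n/ → [ẽ]
Rule 1: /u/ after nasal /n/ → [ũ]
Rule 1: /e/ after nasal /n/ → [ẽ]
After rule 1: nẽnũfunẽb
Rule 2: no segment meets the rule's conditions; no change.

[nẽnũfunẽb]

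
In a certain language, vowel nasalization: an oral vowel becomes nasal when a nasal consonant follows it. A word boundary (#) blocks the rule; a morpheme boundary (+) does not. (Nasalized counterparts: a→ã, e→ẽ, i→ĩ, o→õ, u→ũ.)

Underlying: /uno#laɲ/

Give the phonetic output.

[ũno#lãɲ]

/u/ before nasal /n/ → [ũ]
/a/ before nasal /ɲ/ → [ã]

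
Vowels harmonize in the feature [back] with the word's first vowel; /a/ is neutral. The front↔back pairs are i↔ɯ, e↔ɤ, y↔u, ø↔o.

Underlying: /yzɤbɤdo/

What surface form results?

/ɤ/ harmonizes with /y/ ([-back]) → [e]
/ɤ/ harmonizes with /y/ ([-back]) → [e]
/o/ harmonizes with /y/ ([-back]) → [ø]

[yzebedø]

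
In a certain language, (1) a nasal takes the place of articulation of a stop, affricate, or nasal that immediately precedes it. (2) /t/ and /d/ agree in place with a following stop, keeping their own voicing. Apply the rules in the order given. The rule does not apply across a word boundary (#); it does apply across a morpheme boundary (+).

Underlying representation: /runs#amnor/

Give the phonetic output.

[runs#ammor]

Rule 1: /n/ after /m/ (labial) → [m]
After rule 1: runs#ammor
Rule 2: no segment meets the rule's conditions; no change.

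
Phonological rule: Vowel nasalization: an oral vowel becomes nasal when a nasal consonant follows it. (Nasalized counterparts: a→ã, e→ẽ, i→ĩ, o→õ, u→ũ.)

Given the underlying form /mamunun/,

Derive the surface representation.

/a/ before nasal /m/ → [ã]
/u/ before nasal /n/ → [ũ]
/u/ before nasal /n/ → [ũ]

[mãmũnũn]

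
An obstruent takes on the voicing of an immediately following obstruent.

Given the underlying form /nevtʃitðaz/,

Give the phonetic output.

/v/ before /tʃ/ (voiceless) → [f]
/t/ before /ð/ (voiced) → [d]

[neftʃidðaz]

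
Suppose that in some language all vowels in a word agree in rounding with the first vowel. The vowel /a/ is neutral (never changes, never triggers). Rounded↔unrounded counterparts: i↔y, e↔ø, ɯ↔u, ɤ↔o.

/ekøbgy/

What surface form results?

/ø/ harmonizes with /e/ ([-round]) → [e]
/y/ harmonizes with /e/ ([-round]) → [i]

[ekebgi]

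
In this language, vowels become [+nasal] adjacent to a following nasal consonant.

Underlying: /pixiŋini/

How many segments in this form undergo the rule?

2

/i/ before nasal /ŋ/ → [ĩ]
/i/ before nasal /n/ → [ĩ]
2 segments change.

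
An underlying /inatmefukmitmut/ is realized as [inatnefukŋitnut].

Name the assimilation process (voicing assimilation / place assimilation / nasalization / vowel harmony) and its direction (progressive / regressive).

place assimilation, progressive

/m/→[n] /m/→[ŋ] /m/→[n].
Each target copies a feature from the preceding segment, so the direction is progressive.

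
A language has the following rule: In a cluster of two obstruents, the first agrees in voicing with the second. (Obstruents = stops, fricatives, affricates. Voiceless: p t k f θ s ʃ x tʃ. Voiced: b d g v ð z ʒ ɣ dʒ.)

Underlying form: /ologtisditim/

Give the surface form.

/g/ before /t/ (voiceless) → [k]
/s/ before /d/ (voiced) → [z]

[oloktizditim]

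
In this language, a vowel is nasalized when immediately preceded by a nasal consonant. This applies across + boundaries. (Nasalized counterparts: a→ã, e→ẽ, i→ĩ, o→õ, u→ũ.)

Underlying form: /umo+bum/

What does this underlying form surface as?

[umõ+bum]

/o/ after nasal /m/ → [õ]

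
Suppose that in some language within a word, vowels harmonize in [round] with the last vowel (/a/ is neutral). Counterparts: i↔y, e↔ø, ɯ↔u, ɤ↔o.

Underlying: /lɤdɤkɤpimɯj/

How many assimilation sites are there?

0

No segment meets the rule's conditions.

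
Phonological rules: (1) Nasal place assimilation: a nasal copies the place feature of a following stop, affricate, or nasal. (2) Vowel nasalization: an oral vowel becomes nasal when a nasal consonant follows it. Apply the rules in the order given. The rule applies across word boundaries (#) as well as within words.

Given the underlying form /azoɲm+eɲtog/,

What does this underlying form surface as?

[azõmm+ẽntog]

Rule 1: /ɲ/ before /m/ (labial) → [m]
Rule 1: /ɲ/ before /t/ (alveolar) → [n]
After rule 1: azomm+entog
Rule 2: /o/ before nasal /m/ → [õ]
Rule 2: /e/ before nasal /n/ → [ẽ]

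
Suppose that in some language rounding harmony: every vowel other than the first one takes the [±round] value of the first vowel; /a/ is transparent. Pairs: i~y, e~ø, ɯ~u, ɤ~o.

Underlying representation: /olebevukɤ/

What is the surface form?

/e/ harmonizes with /o/ ([+round]) → [ø]
/e/ harmonizes with /o/ ([+round]) → [ø]
/ɤ/ harmonizes with /o/ ([+round]) → [o]

[oløbøvuko]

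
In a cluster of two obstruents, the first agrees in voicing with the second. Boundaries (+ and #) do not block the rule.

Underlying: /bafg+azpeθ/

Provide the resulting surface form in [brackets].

[bavg+aspeθ]

/f/ before /g/ (voiced) → [v]
/z/ before /p/ (voiceless) → [s]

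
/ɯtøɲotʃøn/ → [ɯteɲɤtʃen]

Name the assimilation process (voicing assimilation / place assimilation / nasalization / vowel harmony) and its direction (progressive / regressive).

/ø/→[e] /o/→[ɤ] /ø/→[e].
Vowels agree with the first vowel, so the harmony is progressive.

vowel harmony, progressive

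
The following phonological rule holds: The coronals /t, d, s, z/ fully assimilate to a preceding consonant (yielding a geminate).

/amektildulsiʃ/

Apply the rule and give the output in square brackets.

/t/ after /k/ → [k] (total assimilation)
/d/ after /l/ → [l] (total assimilation)
/s/ after /l/ → [l] (total assimilation)

[amekkillulliʃ]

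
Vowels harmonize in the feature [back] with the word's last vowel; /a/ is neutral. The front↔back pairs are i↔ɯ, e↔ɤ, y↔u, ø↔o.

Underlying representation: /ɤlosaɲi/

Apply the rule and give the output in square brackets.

[eløsaɲi]

/ɤ/ harmonizes with /i/ ([-back]) → [e]
/o/ harmonizes with /i/ ([-back]) → [ø]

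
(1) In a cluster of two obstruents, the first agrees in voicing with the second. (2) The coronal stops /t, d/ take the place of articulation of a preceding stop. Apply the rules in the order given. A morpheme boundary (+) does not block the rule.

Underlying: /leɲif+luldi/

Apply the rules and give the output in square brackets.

Rule 1: no segment meets the rule's conditions; no change.
After rule 1: leɲif+luldi
Rule 2: no segment meets the rule's conditions; no change.

[leɲif+luldi]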